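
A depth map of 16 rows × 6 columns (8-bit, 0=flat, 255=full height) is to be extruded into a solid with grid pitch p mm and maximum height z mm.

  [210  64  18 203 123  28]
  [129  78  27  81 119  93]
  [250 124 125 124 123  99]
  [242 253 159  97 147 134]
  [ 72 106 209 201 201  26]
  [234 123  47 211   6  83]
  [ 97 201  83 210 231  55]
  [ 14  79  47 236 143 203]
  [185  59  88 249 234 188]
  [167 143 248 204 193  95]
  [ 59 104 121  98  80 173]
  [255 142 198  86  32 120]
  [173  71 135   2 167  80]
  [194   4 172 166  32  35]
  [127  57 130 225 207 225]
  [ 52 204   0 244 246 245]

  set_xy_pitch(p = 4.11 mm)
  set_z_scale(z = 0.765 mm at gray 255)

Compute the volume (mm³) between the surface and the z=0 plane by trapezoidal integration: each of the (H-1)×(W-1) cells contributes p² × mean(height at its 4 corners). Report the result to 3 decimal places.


508.093

height_mm = gray/255 × 0.765; cell vol = 4.11² × mean(4 corners)
unit = 4.11² × 0.765 / (4×255) = 0.0126691 mm³ per gray-sum
row 0: Σ corner-gray over 5 cells = 1886  → 23.8939
row 1: Σ corner-gray over 5 cells = 2173  → 27.5299
row 2: Σ corner-gray over 5 cells = 3029  → 38.3746
row 3: Σ corner-gray over 5 cells = 3220  → 40.7944
row 4: Σ corner-gray over 5 cells = 2623  → 33.2310
row 5: Σ corner-gray over 5 cells = 2693  → 34.1178
row 6: Σ corner-gray over 5 cells = 2829  → 35.8408
row 7: Σ corner-gray over 5 cells = 2860  → 36.2336
row 8: Σ corner-gray over 5 cells = 3471  → 43.9744
row 9: Σ corner-gray over 5 cells = 2876  → 36.4363
row 10: Σ corner-gray over 5 cells = 2329  → 29.5063
row 11: Σ corner-gray over 5 cells = 2294  → 29.0629
row 12: Σ corner-gray over 5 cells = 1980  → 25.0848
row 13: Σ corner-gray over 5 cells = 2567  → 32.5215
row 14: Σ corner-gray over 5 cells = 3275  → 41.4912
Σ rows: total corner-gray = 40105  → 508.0933 mm³


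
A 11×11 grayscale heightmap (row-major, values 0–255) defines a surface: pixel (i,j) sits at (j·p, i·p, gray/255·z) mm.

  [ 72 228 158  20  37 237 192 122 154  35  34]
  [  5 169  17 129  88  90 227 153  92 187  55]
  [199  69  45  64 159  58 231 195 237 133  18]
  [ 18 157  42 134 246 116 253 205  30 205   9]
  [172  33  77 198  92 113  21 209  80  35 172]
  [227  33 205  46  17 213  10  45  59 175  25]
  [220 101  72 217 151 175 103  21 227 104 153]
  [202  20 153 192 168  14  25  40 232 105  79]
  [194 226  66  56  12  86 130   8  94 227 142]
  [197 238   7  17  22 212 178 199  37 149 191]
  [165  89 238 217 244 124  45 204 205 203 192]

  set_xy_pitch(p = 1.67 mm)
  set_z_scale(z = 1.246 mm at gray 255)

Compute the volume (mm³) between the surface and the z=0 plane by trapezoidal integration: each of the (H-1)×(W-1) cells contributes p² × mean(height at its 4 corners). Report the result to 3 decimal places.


height_mm = gray/255 × 1.246; cell vol = 1.67² × mean(4 corners)
unit = 1.67² × 1.246 / (4×255) = 0.00340683 mm³ per gray-sum
row 0: Σ corner-gray over 10 cells = 4836  → 16.4754
row 1: Σ corner-gray over 10 cells = 4963  → 16.9081
row 2: Σ corner-gray over 10 cells = 5402  → 18.4037
row 3: Σ corner-gray over 10 cells = 4863  → 16.5674
row 4: Σ corner-gray over 10 cells = 3918  → 13.3480
row 5: Σ corner-gray over 10 cells = 4573  → 15.5794
row 6: Σ corner-gray over 10 cells = 4894  → 16.6730
row 7: Σ corner-gray over 10 cells = 4325  → 14.7346
row 8: Σ corner-gray over 10 cells = 4652  → 15.8486
row 9: Σ corner-gray over 10 cells = 6001  → 20.4444
Σ rows: total corner-gray = 48427  → 164.9827 mm³

164.983


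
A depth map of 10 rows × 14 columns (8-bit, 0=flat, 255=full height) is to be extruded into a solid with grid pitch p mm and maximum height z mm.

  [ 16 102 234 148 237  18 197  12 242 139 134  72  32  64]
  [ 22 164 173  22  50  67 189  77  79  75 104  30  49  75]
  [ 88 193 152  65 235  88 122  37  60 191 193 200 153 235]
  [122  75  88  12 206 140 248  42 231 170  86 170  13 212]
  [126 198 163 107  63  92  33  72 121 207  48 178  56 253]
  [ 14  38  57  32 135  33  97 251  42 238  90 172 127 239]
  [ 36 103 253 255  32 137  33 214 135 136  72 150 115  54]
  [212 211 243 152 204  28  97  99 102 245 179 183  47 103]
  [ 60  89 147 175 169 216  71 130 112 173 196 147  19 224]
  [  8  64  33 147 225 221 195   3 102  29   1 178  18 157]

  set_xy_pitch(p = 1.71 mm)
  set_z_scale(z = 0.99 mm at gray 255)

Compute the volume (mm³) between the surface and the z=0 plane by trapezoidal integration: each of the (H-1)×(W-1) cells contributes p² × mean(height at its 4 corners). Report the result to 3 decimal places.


height_mm = gray/255 × 0.99; cell vol = 1.71² × mean(4 corners)
unit = 1.71² × 0.99 / (4×255) = 0.0028381 mm³ per gray-sum
row 0: Σ corner-gray over 13 cells = 5469  → 15.5216
row 1: Σ corner-gray over 13 cells = 5956  → 16.9037
row 2: Σ corner-gray over 13 cells = 6997  → 19.8582
row 3: Σ corner-gray over 13 cells = 6351  → 18.0248
row 4: Σ corner-gray over 13 cells = 5932  → 16.8356
row 5: Σ corner-gray over 13 cells = 6237  → 17.7012
row 6: Σ corner-gray over 13 cells = 7255  → 20.5904
row 7: Σ corner-gray over 13 cells = 7467  → 21.1921
row 8: Σ corner-gray over 13 cells = 6169  → 17.5082
Σ rows: total corner-gray = 57833  → 164.1357 mm³

164.136


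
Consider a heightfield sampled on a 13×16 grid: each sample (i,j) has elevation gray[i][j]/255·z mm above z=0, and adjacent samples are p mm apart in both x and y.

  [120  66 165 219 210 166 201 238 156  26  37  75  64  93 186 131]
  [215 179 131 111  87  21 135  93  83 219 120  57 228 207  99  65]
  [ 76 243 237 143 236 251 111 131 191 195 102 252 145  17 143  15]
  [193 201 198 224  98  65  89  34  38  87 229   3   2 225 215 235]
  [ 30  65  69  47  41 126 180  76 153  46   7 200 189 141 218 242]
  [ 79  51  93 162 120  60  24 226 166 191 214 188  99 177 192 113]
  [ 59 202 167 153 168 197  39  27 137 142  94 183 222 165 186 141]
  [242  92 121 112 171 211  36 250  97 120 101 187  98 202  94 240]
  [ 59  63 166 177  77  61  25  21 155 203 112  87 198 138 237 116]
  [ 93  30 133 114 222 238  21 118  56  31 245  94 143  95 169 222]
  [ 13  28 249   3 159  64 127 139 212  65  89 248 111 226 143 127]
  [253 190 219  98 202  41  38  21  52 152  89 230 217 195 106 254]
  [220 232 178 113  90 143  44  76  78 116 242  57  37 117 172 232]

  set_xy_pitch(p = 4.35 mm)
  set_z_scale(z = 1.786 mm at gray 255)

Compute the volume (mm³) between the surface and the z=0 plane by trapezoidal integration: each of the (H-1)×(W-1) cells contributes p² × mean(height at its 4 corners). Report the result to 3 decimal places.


height_mm = gray/255 × 1.786; cell vol = 4.35² × mean(4 corners)
unit = 4.35² × 1.786 / (4×255) = 0.0331329 mm³ per gray-sum
row 0: Σ corner-gray over 15 cells = 7875  → 260.9218
row 1: Σ corner-gray over 15 cells = 8705  → 288.4221
row 2: Σ corner-gray over 15 cells = 8729  → 289.2173
row 3: Σ corner-gray over 15 cells = 7232  → 239.6173
row 4: Σ corner-gray over 15 cells = 7506  → 248.6957
row 5: Σ corner-gray over 15 cells = 8482  → 281.0335
row 6: Σ corner-gray over 15 cells = 8630  → 285.9372
row 7: Σ corner-gray over 15 cells = 7881  → 261.1206
row 8: Σ corner-gray over 15 cells = 7348  → 243.4607
row 9: Σ corner-gray over 15 cells = 7599  → 251.7771
row 10: Σ corner-gray over 15 cells = 8073  → 267.4821
row 11: Σ corner-gray over 15 cells = 8049  → 266.6869
Σ rows: total corner-gray = 96109  → 3184.3724 mm³

3184.372


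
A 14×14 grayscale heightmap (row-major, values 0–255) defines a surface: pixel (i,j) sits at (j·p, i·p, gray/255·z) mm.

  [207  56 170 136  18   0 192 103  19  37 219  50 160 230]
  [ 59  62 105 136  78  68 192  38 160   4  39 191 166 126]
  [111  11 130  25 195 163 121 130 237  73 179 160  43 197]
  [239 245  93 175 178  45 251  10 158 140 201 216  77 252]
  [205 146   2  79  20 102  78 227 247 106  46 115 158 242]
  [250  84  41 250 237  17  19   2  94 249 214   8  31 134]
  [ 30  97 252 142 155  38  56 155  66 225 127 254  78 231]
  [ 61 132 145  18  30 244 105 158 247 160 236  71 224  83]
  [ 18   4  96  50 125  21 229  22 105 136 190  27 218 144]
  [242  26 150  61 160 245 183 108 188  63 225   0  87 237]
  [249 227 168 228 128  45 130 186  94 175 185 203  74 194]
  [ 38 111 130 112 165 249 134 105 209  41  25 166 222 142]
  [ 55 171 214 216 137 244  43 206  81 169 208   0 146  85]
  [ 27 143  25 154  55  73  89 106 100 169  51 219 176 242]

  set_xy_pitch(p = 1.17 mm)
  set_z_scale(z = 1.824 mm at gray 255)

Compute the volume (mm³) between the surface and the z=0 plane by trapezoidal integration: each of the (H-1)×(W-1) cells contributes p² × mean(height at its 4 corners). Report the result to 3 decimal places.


height_mm = gray/255 × 1.824; cell vol = 1.17² × mean(4 corners)
unit = 1.17² × 1.824 / (4×255) = 0.00244792 mm³ per gray-sum
row 0: Σ corner-gray over 13 cells = 5420  → 13.2677
row 1: Σ corner-gray over 13 cells = 5905  → 14.4549
row 2: Σ corner-gray over 13 cells = 7311  → 17.8967
row 3: Σ corner-gray over 13 cells = 7168  → 17.5467
row 4: Σ corner-gray over 13 cells = 5975  → 14.6263
row 5: Σ corner-gray over 13 cells = 6427  → 15.7328
row 6: Σ corner-gray over 13 cells = 7235  → 17.7107
row 7: Σ corner-gray over 13 cells = 6292  → 15.4023
row 8: Σ corner-gray over 13 cells = 6079  → 14.8809
row 9: Σ corner-gray over 13 cells = 7600  → 18.6042
row 10: Σ corner-gray over 13 cells = 7647  → 18.7192
row 11: Σ corner-gray over 13 cells = 7328  → 17.9383
row 12: Σ corner-gray over 13 cells = 6799  → 16.6434
Σ rows: total corner-gray = 87186  → 213.4239 mm³

213.424


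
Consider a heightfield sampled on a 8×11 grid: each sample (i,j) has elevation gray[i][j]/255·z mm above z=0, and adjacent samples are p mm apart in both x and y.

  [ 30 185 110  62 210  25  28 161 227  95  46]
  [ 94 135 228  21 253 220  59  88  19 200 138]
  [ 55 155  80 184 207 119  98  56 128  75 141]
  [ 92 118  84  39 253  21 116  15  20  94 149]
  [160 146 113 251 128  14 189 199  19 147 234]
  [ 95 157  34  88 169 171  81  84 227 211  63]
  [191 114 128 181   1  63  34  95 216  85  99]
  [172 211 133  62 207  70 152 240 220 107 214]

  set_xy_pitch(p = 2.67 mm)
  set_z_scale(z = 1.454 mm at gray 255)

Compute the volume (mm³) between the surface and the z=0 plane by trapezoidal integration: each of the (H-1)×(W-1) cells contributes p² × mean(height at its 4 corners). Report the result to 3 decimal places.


height_mm = gray/255 × 1.454; cell vol = 2.67² × mean(4 corners)
unit = 2.67² × 1.454 / (4×255) = 0.0101622 mm³ per gray-sum
row 0: Σ corner-gray over 10 cells = 4960  → 50.4044
row 1: Σ corner-gray over 10 cells = 5078  → 51.6035
row 2: Σ corner-gray over 10 cells = 4161  → 42.2848
row 3: Σ corner-gray over 10 cells = 4567  → 46.4107
row 4: Σ corner-gray over 10 cells = 5408  → 54.9571
row 5: Σ corner-gray over 10 cells = 4726  → 48.0264
row 6: Σ corner-gray over 10 cells = 5314  → 54.0018
Σ rows: total corner-gray = 34214  → 347.6887 mm³

347.689


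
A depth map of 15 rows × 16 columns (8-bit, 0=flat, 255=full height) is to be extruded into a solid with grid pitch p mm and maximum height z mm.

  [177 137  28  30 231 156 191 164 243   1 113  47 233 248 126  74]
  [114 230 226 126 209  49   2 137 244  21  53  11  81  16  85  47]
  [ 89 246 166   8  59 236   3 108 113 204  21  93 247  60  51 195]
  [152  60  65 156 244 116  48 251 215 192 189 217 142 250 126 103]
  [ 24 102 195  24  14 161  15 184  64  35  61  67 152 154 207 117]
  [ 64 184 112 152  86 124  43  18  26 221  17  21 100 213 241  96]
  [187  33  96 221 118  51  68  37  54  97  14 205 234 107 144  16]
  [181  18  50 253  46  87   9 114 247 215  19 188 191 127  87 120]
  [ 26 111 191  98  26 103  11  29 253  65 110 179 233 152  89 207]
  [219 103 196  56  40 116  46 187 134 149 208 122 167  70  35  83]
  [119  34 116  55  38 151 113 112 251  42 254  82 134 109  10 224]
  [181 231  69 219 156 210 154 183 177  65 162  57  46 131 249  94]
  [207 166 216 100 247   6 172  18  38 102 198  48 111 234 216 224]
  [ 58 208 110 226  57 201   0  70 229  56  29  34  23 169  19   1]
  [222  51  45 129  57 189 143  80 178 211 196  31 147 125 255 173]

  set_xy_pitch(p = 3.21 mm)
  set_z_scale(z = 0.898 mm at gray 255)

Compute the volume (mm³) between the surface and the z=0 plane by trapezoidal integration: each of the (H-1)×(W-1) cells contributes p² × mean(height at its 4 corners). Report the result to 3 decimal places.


height_mm = gray/255 × 0.898; cell vol = 3.21² × mean(4 corners)
unit = 3.21² × 0.898 / (4×255) = 0.00907165 mm³ per gray-sum
row 0: Σ corner-gray over 15 cells = 7288  → 66.1142
row 1: Σ corner-gray over 15 cells = 6655  → 60.3718
row 2: Σ corner-gray over 15 cells = 8311  → 75.3945
row 3: Σ corner-gray over 15 cells = 7808  → 70.8314
row 4: Σ corner-gray over 15 cells = 6287  → 57.0335
row 5: Σ corner-gray over 15 cells = 6437  → 58.3942
row 6: Σ corner-gray over 15 cells = 6764  → 61.3606
row 7: Σ corner-gray over 15 cells = 7136  → 64.7353
row 8: Σ corner-gray over 15 cells = 7093  → 64.3452
row 9: Σ corner-gray over 15 cells = 6905  → 62.6397
row 10: Σ corner-gray over 15 cells = 7838  → 71.1036
row 11: Σ corner-gray over 15 cells = 8668  → 78.6331
row 12: Σ corner-gray over 15 cells = 7096  → 64.3724
row 13: Σ corner-gray over 15 cells = 6990  → 63.4108
Σ rows: total corner-gray = 101276  → 918.7403 mm³

918.740


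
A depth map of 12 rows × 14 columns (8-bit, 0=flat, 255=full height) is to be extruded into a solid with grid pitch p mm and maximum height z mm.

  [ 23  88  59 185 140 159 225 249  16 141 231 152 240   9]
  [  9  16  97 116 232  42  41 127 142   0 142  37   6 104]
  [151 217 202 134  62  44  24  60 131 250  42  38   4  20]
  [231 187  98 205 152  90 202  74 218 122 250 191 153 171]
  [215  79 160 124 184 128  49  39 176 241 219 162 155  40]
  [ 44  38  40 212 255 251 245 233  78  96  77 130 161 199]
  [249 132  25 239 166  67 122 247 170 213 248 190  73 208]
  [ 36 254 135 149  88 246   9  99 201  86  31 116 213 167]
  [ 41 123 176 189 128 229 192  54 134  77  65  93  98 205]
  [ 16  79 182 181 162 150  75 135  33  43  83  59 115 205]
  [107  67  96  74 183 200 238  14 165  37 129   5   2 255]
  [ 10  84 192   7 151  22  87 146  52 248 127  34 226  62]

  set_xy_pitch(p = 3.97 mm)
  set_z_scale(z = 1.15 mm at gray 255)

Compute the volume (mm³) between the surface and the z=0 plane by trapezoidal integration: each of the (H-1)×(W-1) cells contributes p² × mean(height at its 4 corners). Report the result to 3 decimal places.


height_mm = gray/255 × 1.15; cell vol = 3.97² × mean(4 corners)
unit = 3.97² × 1.15 / (4×255) = 0.0177696 mm³ per gray-sum
row 0: Σ corner-gray over 13 cells = 5911  → 105.0364
row 1: Σ corner-gray over 13 cells = 4696  → 83.4462
row 2: Σ corner-gray over 13 cells = 6873  → 122.1308
row 3: Σ corner-gray over 13 cells = 7973  → 141.6774
row 4: Σ corner-gray over 13 cells = 7562  → 134.3740
row 5: Σ corner-gray over 13 cells = 8116  → 144.2184
row 6: Σ corner-gray over 13 cells = 7698  → 136.7907
row 7: Σ corner-gray over 13 cells = 6819  → 121.1712
row 8: Σ corner-gray over 13 cells = 6177  → 109.7631
row 9: Σ corner-gray over 13 cells = 5597  → 99.4567
row 10: Σ corner-gray over 13 cells = 5606  → 99.6166
Σ rows: total corner-gray = 73028  → 1297.6814 mm³

1297.681


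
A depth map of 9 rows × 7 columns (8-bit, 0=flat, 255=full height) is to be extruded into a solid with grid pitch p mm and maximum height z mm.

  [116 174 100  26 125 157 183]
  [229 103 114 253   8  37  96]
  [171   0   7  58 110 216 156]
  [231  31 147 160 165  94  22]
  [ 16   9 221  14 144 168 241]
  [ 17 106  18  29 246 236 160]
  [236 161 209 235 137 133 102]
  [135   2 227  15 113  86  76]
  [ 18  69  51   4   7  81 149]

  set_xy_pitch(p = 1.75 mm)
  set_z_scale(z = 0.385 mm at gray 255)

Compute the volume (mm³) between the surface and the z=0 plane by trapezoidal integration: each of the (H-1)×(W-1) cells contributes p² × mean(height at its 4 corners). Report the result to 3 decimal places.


25.290

height_mm = gray/255 × 0.385; cell vol = 1.75² × mean(4 corners)
unit = 1.75² × 0.385 / (4×255) = 0.00115594 mm³ per gray-sum
row 0: Σ corner-gray over 6 cells = 2818  → 3.2574
row 1: Σ corner-gray over 6 cells = 2464  → 2.8482
row 2: Σ corner-gray over 6 cells = 2556  → 2.9546
row 3: Σ corner-gray over 6 cells = 2816  → 3.2551
row 4: Σ corner-gray over 6 cells = 2816  → 3.2551
row 5: Σ corner-gray over 6 cells = 3535  → 4.0863
row 6: Σ corner-gray over 6 cells = 3185  → 3.6817
row 7: Σ corner-gray over 6 cells = 1688  → 1.9512
Σ rows: total corner-gray = 21878  → 25.2897 mm³


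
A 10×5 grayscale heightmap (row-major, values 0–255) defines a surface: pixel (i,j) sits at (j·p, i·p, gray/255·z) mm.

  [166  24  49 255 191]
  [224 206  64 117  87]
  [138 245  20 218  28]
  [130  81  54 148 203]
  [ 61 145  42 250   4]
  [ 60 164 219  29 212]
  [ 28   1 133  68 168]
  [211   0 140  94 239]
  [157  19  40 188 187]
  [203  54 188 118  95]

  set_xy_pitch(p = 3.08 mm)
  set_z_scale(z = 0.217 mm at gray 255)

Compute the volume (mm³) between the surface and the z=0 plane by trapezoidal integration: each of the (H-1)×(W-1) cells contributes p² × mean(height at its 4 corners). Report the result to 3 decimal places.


34.400

height_mm = gray/255 × 0.217; cell vol = 3.08² × mean(4 corners)
unit = 3.08² × 0.217 / (4×255) = 0.00201819 mm³ per gray-sum
row 0: Σ corner-gray over 4 cells = 2098  → 4.2342
row 1: Σ corner-gray over 4 cells = 2217  → 4.4743
row 2: Σ corner-gray over 4 cells = 2031  → 4.0989
row 3: Σ corner-gray over 4 cells = 1838  → 3.7094
row 4: Σ corner-gray over 4 cells = 2035  → 4.1070
row 5: Σ corner-gray over 4 cells = 1696  → 3.4228
row 6: Σ corner-gray over 4 cells = 1518  → 3.0636
row 7: Σ corner-gray over 4 cells = 1756  → 3.5439
row 8: Σ corner-gray over 4 cells = 1856  → 3.7458
Σ rows: total corner-gray = 17045  → 34.4000 mm³


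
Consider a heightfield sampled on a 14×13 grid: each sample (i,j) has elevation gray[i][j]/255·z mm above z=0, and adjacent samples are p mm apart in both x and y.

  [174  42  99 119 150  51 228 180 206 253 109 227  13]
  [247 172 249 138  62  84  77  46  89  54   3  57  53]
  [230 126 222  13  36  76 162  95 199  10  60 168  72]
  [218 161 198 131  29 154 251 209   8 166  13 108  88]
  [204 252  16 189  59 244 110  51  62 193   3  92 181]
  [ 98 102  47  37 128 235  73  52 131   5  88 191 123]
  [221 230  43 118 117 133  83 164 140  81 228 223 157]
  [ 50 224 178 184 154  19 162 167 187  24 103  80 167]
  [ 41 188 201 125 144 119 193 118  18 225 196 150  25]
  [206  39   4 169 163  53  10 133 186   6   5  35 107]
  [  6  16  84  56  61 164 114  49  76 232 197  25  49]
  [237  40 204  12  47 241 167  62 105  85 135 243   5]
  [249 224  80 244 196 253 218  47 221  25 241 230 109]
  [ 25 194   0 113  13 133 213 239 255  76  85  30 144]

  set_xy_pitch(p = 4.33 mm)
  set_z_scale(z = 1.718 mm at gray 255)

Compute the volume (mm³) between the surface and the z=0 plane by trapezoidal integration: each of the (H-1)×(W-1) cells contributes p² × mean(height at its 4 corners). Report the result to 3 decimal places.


2408.848

height_mm = gray/255 × 1.718; cell vol = 4.33² × mean(4 corners)
unit = 4.33² × 1.718 / (4×255) = 0.031579 mm³ per gray-sum
row 0: Σ corner-gray over 12 cells = 5877  → 185.5900
row 1: Σ corner-gray over 12 cells = 4998  → 157.8320
row 2: Σ corner-gray over 12 cells = 5798  → 183.0952
row 3: Σ corner-gray over 12 cells = 6089  → 192.2847
row 4: Σ corner-gray over 12 cells = 5326  → 168.1899
row 5: Σ corner-gray over 12 cells = 5897  → 186.2215
row 6: Σ corner-gray over 12 cells = 6679  → 210.9163
row 7: Σ corner-gray over 12 cells = 6601  → 208.4532
row 8: Σ corner-gray over 12 cells = 5339  → 168.6004
row 9: Σ corner-gray over 12 cells = 4122  → 130.1688
row 10: Σ corner-gray over 12 cells = 5127  → 161.9057
row 11: Σ corner-gray over 12 cells = 7240  → 228.6322
row 12: Σ corner-gray over 12 cells = 7187  → 226.9585
Σ rows: total corner-gray = 76280  → 2408.8484 mm³


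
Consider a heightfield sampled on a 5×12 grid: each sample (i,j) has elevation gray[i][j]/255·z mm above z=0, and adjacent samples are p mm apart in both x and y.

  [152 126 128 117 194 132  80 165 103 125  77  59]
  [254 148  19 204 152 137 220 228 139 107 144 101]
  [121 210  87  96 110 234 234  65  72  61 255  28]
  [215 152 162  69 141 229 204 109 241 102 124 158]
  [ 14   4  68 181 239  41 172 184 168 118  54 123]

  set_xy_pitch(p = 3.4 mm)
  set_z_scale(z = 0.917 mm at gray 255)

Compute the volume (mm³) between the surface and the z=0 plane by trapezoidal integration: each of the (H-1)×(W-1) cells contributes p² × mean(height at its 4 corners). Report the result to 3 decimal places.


258.507

height_mm = gray/255 × 0.917; cell vol = 3.4² × mean(4 corners)
unit = 3.4² × 0.917 / (4×255) = 0.0103927 mm³ per gray-sum
row 0: Σ corner-gray over 11 cells = 6056  → 62.9380
row 1: Σ corner-gray over 11 cells = 6348  → 65.9726
row 2: Σ corner-gray over 11 cells = 6436  → 66.8872
row 3: Σ corner-gray over 11 cells = 6034  → 62.7094
Σ rows: total corner-gray = 24874  → 258.5072 mm³


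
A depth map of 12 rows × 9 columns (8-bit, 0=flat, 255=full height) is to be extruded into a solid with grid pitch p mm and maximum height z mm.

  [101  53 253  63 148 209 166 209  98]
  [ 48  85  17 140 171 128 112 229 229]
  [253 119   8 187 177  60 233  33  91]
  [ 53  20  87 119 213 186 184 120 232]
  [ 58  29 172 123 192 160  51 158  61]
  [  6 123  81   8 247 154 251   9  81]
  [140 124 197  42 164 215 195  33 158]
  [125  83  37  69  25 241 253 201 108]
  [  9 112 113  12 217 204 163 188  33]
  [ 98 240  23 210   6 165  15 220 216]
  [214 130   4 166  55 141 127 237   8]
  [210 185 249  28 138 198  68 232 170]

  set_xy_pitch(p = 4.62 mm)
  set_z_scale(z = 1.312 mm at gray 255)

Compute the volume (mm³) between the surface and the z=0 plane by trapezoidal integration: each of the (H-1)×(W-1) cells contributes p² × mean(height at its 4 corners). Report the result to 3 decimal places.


height_mm = gray/255 × 1.312; cell vol = 4.62² × mean(4 corners)
unit = 4.62² × 1.312 / (4×255) = 0.0274548 mm³ per gray-sum
row 0: Σ corner-gray over 8 cells = 4442  → 121.9540
row 1: Σ corner-gray over 8 cells = 4019  → 110.3407
row 2: Σ corner-gray over 8 cells = 4121  → 113.1411
row 3: Σ corner-gray over 8 cells = 4032  → 110.6976
row 4: Σ corner-gray over 8 cells = 3722  → 102.1866
row 5: Σ corner-gray over 8 cells = 4071  → 111.7683
row 6: Σ corner-gray over 8 cells = 4289  → 117.7535
row 7: Σ corner-gray over 8 cells = 4111  → 112.8665
row 8: Σ corner-gray over 8 cells = 4132  → 113.4431
row 9: Σ corner-gray over 8 cells = 4014  → 110.2034
row 10: Σ corner-gray over 8 cells = 4518  → 124.0406
Σ rows: total corner-gray = 45471  → 1248.3953 mm³

1248.395


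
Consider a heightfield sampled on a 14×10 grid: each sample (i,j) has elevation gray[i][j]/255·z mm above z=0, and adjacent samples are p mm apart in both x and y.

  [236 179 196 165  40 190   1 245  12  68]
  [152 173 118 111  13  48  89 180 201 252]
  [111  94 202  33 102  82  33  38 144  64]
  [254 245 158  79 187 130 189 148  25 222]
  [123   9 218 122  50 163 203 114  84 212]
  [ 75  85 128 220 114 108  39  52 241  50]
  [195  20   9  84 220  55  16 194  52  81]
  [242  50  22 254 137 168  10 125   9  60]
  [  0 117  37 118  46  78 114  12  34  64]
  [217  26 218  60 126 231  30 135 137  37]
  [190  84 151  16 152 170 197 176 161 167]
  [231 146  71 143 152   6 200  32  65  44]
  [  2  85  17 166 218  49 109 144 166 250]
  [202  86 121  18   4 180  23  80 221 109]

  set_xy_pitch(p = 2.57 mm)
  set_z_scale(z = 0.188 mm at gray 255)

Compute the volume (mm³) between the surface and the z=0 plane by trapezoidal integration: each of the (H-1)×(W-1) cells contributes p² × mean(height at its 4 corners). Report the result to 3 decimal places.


64.636

height_mm = gray/255 × 0.188; cell vol = 2.57² × mean(4 corners)
unit = 2.57² × 0.188 / (4×255) = 0.00121737 mm³ per gray-sum
row 0: Σ corner-gray over 9 cells = 4630  → 5.6364
row 1: Σ corner-gray over 9 cells = 3901  → 4.7490
row 2: Σ corner-gray over 9 cells = 4429  → 5.3917
row 3: Σ corner-gray over 9 cells = 5059  → 6.1587
row 4: Σ corner-gray over 9 cells = 4360  → 5.3077
row 5: Σ corner-gray over 9 cells = 3675  → 4.4738
row 6: Σ corner-gray over 9 cells = 3428  → 4.1732
row 7: Σ corner-gray over 9 cells = 3028  → 3.6862
row 8: Σ corner-gray over 9 cells = 3356  → 4.0855
row 9: Σ corner-gray over 9 cells = 4751  → 5.7837
row 10: Σ corner-gray over 9 cells = 4476  → 5.4490
row 11: Σ corner-gray over 9 cells = 4065  → 4.9486
row 12: Σ corner-gray over 9 cells = 3937  → 4.7928
Σ rows: total corner-gray = 53095  → 64.6365 mm³


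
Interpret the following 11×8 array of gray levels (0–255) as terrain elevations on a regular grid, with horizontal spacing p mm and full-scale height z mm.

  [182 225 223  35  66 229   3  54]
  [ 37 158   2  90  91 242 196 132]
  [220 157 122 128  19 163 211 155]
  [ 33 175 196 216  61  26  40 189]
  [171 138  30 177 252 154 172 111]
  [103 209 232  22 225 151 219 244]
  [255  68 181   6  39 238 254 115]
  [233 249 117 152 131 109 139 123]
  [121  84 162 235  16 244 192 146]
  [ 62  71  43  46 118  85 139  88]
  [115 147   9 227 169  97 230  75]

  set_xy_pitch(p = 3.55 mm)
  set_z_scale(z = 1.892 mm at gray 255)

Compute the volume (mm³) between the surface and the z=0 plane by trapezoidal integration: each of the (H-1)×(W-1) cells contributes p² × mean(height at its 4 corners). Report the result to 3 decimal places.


height_mm = gray/255 × 1.892; cell vol = 3.55² × mean(4 corners)
unit = 3.55² × 1.892 / (4×255) = 0.0233764 mm³ per gray-sum
row 0: Σ corner-gray over 7 cells = 3525  → 82.4018
row 1: Σ corner-gray over 7 cells = 3702  → 86.5394
row 2: Σ corner-gray over 7 cells = 3625  → 84.7395
row 3: Σ corner-gray over 7 cells = 3778  → 88.3160
row 4: Σ corner-gray over 7 cells = 4591  → 107.3211
row 5: Σ corner-gray over 7 cells = 4405  → 102.9731
row 6: Σ corner-gray over 7 cells = 4092  → 95.6562
row 7: Σ corner-gray over 7 cells = 4283  → 100.1211
row 8: Σ corner-gray over 7 cells = 3287  → 76.8382
row 9: Σ corner-gray over 7 cells = 3102  → 72.5136
Σ rows: total corner-gray = 38390  → 897.4201 mm³

897.420


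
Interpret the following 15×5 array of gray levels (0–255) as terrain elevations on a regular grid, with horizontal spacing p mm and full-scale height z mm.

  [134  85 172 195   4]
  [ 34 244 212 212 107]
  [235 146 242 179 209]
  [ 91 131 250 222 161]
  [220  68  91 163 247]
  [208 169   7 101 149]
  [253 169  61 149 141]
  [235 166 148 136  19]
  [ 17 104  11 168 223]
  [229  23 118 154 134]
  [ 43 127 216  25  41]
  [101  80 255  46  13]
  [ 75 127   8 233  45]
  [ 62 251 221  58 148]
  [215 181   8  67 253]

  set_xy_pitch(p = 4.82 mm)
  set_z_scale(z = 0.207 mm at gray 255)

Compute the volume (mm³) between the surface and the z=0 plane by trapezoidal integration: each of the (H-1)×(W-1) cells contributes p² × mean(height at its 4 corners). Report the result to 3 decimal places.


145.527

height_mm = gray/255 × 0.207; cell vol = 4.82² × mean(4 corners)
unit = 4.82² × 0.207 / (4×255) = 0.00471481 mm³ per gray-sum
row 0: Σ corner-gray over 4 cells = 2519  → 11.8766
row 1: Σ corner-gray over 4 cells = 3055  → 14.4037
row 2: Σ corner-gray over 4 cells = 3036  → 14.3142
row 3: Σ corner-gray over 4 cells = 2569  → 12.1123
row 4: Σ corner-gray over 4 cells = 2022  → 9.5333
row 5: Σ corner-gray over 4 cells = 2063  → 9.7267
row 6: Σ corner-gray over 4 cells = 2306  → 10.8724
row 7: Σ corner-gray over 4 cells = 1960  → 9.2410
row 8: Σ corner-gray over 4 cells = 1759  → 8.2934
row 9: Σ corner-gray over 4 cells = 1773  → 8.3594
row 10: Σ corner-gray over 4 cells = 1696  → 7.9963
row 11: Σ corner-gray over 4 cells = 1732  → 8.1661
row 12: Σ corner-gray over 4 cells = 2126  → 10.0237
row 13: Σ corner-gray over 4 cells = 2250  → 10.6083
Σ rows: total corner-gray = 30866  → 145.5273 mm³


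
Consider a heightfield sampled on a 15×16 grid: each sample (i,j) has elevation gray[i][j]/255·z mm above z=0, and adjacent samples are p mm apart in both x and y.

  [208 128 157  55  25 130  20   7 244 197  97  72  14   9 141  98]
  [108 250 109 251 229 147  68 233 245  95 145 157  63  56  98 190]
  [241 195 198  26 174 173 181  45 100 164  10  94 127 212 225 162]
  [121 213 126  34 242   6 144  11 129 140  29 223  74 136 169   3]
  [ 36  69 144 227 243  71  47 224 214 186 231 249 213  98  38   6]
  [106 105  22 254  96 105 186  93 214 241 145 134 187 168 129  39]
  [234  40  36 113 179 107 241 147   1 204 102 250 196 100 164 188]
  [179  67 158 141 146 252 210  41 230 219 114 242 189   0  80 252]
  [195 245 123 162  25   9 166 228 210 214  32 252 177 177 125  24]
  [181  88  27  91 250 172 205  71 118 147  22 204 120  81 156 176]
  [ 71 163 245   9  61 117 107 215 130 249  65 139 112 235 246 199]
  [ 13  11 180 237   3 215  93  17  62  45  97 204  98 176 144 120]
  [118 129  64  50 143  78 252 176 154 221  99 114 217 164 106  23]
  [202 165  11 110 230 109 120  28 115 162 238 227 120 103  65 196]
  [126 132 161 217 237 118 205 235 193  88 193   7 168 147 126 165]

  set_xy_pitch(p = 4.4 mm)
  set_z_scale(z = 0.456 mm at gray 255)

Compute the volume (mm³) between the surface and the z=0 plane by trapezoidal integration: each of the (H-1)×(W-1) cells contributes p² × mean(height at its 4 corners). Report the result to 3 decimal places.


height_mm = gray/255 × 0.456; cell vol = 4.4² × mean(4 corners)
unit = 4.4² × 0.456 / (4×255) = 0.00865506 mm³ per gray-sum
row 0: Σ corner-gray over 15 cells = 7488  → 64.8091
row 1: Σ corner-gray over 15 cells = 8841  → 76.5194
row 2: Σ corner-gray over 15 cells = 7727  → 66.8776
row 3: Σ corner-gray over 15 cells = 8026  → 69.4655
row 4: Σ corner-gray over 15 cells = 8853  → 76.6232
row 5: Σ corner-gray over 15 cells = 8485  → 73.4382
row 6: Σ corner-gray over 15 cells = 8791  → 76.0866
row 7: Σ corner-gray over 15 cells = 9118  → 78.9168
row 8: Σ corner-gray over 15 cells = 8370  → 72.4428
row 9: Σ corner-gray over 15 cells = 8317  → 71.9841
row 10: Σ corner-gray over 15 cells = 7753  → 67.1027
row 11: Σ corner-gray over 15 cells = 7372  → 63.8051
row 12: Σ corner-gray over 15 cells = 8079  → 69.9242
row 13: Σ corner-gray over 15 cells = 8749  → 75.7231
Σ rows: total corner-gray = 115969  → 1003.7185 mm³

1003.719


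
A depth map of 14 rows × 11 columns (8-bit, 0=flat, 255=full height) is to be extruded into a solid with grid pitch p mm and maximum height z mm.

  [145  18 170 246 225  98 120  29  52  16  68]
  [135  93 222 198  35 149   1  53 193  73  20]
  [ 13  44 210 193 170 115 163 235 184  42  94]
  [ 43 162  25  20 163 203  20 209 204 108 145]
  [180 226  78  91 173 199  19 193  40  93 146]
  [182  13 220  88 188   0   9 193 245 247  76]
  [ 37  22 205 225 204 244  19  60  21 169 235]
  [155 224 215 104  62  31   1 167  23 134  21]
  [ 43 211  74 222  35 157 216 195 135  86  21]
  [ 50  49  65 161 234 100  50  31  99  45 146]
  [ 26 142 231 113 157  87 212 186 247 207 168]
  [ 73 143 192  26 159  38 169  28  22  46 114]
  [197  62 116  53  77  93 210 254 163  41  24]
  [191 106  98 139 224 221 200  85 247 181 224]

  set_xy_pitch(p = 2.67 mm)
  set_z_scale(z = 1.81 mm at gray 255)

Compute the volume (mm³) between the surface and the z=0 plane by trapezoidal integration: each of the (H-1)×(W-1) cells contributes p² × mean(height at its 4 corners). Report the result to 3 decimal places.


height_mm = gray/255 × 1.81; cell vol = 2.67² × mean(4 corners)
unit = 2.67² × 1.81 / (4×255) = 0.0126503 mm³ per gray-sum
row 0: Σ corner-gray over 10 cells = 4350  → 55.0288
row 1: Σ corner-gray over 10 cells = 5008  → 63.3527
row 2: Σ corner-gray over 10 cells = 5235  → 66.2243
row 3: Σ corner-gray over 10 cells = 4966  → 62.8214
row 4: Σ corner-gray over 10 cells = 5214  → 65.9587
row 5: Σ corner-gray over 10 cells = 5274  → 66.7177
row 6: Σ corner-gray over 10 cells = 4708  → 59.5576
row 7: Σ corner-gray over 10 cells = 4824  → 61.0251
row 8: Σ corner-gray over 10 cells = 4590  → 58.0649
row 9: Σ corner-gray over 10 cells = 5222  → 66.0599
row 10: Σ corner-gray over 10 cells = 5191  → 65.6677
row 11: Σ corner-gray over 10 cells = 4192  → 53.0301
row 12: Σ corner-gray over 10 cells = 5776  → 73.0681
Σ rows: total corner-gray = 64550  → 816.5771 mm³

816.577


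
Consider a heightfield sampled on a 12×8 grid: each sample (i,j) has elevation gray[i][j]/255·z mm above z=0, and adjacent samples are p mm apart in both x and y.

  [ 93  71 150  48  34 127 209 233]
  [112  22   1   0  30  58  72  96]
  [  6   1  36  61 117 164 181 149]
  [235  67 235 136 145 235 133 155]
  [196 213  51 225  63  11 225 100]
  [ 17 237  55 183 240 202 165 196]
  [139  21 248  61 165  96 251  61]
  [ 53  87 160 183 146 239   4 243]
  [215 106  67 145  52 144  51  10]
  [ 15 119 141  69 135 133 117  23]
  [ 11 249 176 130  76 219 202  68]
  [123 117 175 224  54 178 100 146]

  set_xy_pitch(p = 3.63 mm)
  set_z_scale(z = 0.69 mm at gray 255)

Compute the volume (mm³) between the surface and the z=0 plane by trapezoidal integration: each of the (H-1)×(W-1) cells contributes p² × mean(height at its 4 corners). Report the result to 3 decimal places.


338.661

height_mm = gray/255 × 0.69; cell vol = 3.63² × mean(4 corners)
unit = 3.63² × 0.69 / (4×255) = 0.00891379 mm³ per gray-sum
row 0: Σ corner-gray over 7 cells = 2178  → 19.4142
row 1: Σ corner-gray over 7 cells = 1849  → 16.4816
row 2: Σ corner-gray over 7 cells = 3567  → 31.7955
row 3: Σ corner-gray over 7 cells = 4164  → 37.1170
row 4: Σ corner-gray over 7 cells = 4249  → 37.8747
row 5: Σ corner-gray over 7 cells = 4261  → 37.9816
row 6: Σ corner-gray over 7 cells = 3818  → 34.0328
row 7: Σ corner-gray over 7 cells = 3289  → 29.3174
row 8: Σ corner-gray over 7 cells = 2821  → 25.1458
row 9: Σ corner-gray over 7 cells = 3649  → 32.5264
row 10: Σ corner-gray over 7 cells = 4148  → 36.9744
Σ rows: total corner-gray = 37993  → 338.6614 mm³


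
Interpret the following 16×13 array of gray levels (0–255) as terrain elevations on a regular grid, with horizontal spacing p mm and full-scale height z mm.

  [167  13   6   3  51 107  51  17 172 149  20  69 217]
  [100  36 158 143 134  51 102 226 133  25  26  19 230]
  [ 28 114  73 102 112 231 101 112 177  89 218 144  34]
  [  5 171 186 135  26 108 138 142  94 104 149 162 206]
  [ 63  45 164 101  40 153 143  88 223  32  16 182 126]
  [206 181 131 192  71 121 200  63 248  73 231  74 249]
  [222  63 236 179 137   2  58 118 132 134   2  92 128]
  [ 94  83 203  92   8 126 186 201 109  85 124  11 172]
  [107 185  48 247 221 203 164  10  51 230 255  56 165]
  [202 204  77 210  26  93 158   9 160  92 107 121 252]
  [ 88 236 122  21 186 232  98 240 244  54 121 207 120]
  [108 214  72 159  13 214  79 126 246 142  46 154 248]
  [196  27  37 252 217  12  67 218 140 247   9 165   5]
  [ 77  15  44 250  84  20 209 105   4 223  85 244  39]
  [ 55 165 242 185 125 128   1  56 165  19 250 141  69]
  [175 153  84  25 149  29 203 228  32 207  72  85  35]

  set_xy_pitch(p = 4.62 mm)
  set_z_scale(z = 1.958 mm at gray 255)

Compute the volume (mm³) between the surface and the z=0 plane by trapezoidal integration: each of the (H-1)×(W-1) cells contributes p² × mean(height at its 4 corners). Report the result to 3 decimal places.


height_mm = gray/255 × 1.958; cell vol = 4.62² × mean(4 corners)
unit = 4.62² × 1.958 / (4×255) = 0.0409729 mm³ per gray-sum
row 0: Σ corner-gray over 12 cells = 4136  → 169.4638
row 1: Σ corner-gray over 12 cells = 5444  → 223.0563
row 2: Σ corner-gray over 12 cells = 6049  → 247.8449
row 3: Σ corner-gray over 12 cells = 5604  → 229.6120
row 4: Σ corner-gray over 12 cells = 6188  → 253.5402
row 5: Σ corner-gray over 12 cells = 6281  → 257.3506
row 6: Σ corner-gray over 12 cells = 5378  → 220.3521
row 7: Σ corner-gray over 12 cells = 6334  → 259.5222
row 8: Σ corner-gray over 12 cells = 6580  → 269.6015
row 9: Σ corner-gray over 12 cells = 6698  → 274.4363
row 10: Σ corner-gray over 12 cells = 7016  → 287.4657
row 11: Σ corner-gray over 12 cells = 6269  → 256.8590
row 12: Σ corner-gray over 12 cells = 5665  → 232.1114
row 13: Σ corner-gray over 12 cells = 5760  → 236.0038
row 14: Σ corner-gray over 12 cells = 5822  → 238.5441
Σ rows: total corner-gray = 89224  → 3655.7640 mm³

3655.764


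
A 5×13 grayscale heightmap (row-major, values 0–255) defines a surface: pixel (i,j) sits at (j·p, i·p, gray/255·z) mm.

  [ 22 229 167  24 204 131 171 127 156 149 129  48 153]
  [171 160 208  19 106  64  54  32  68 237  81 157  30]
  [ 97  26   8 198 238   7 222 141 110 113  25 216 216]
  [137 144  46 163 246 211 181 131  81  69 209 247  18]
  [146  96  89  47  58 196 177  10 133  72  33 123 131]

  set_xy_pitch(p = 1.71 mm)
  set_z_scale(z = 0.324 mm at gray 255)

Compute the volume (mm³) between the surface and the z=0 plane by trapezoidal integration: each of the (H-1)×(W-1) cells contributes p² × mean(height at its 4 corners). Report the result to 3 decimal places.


height_mm = gray/255 × 0.324; cell vol = 1.71² × mean(4 corners)
unit = 1.71² × 0.324 / (4×255) = 0.000928832 mm³ per gray-sum
row 0: Σ corner-gray over 12 cells = 5818  → 5.4039
row 1: Σ corner-gray over 12 cells = 5494  → 5.1030
row 2: Σ corner-gray over 12 cells = 6532  → 6.0671
row 3: Σ corner-gray over 12 cells = 5956  → 5.5321
Σ rows: total corner-gray = 23800  → 22.1062 mm³

22.106


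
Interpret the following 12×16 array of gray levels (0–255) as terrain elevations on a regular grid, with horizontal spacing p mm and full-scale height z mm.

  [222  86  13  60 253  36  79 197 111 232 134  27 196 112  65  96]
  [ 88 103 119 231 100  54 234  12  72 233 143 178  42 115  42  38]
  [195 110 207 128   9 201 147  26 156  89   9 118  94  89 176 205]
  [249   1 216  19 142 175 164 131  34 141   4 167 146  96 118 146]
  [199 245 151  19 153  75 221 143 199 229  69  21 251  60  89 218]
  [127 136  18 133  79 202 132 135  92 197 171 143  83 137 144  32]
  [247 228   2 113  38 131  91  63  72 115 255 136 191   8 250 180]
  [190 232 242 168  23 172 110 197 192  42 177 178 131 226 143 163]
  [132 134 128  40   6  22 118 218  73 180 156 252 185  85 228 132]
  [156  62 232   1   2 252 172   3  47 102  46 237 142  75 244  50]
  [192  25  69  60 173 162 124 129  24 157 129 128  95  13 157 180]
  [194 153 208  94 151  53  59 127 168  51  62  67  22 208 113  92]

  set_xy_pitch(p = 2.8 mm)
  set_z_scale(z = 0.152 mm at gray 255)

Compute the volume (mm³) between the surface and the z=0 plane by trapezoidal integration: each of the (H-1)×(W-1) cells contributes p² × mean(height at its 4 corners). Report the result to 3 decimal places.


height_mm = gray/255 × 0.152; cell vol = 2.8² × mean(4 corners)
unit = 2.8² × 0.152 / (4×255) = 0.00116831 mm³ per gray-sum
row 0: Σ corner-gray over 15 cells = 7002  → 8.1805
row 1: Σ corner-gray over 15 cells = 7000  → 8.1782
row 2: Σ corner-gray over 15 cells = 7021  → 8.2027
row 3: Σ corner-gray over 15 cells = 7770  → 9.0778
row 4: Σ corner-gray over 15 cells = 8030  → 9.3816
row 5: Σ corner-gray over 15 cells = 7576  → 8.8511
row 6: Σ corner-gray over 15 cells = 8632  → 10.0849
row 7: Σ corner-gray over 15 cells = 8733  → 10.2029
row 8: Σ corner-gray over 15 cells = 7354  → 8.5918
row 9: Σ corner-gray over 15 cells = 6702  → 7.8300
row 10: Σ corner-gray over 15 cells = 6620  → 7.7342
Σ rows: total corner-gray = 82440  → 96.3158 mm³

96.316


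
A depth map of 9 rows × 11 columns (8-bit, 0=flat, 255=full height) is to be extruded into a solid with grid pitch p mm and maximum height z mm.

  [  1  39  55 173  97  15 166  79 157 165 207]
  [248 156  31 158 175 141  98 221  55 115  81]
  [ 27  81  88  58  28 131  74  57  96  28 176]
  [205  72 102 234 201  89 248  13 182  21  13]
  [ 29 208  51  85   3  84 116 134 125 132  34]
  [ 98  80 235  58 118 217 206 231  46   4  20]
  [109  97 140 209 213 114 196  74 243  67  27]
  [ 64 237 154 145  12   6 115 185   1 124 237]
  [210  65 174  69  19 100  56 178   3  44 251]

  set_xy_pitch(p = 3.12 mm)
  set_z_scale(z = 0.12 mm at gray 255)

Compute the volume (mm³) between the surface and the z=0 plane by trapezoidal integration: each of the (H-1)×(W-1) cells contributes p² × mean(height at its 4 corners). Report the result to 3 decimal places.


41.669

height_mm = gray/255 × 0.12; cell vol = 3.12² × mean(4 corners)
unit = 3.12² × 0.12 / (4×255) = 0.00114522 mm³ per gray-sum
row 0: Σ corner-gray over 10 cells = 4729  → 5.4158
row 1: Σ corner-gray over 10 cells = 4114  → 4.7114
row 2: Σ corner-gray over 10 cells = 4027  → 4.6118
row 3: Σ corner-gray over 10 cells = 4481  → 5.1317
row 4: Σ corner-gray over 10 cells = 4447  → 5.0928
row 5: Σ corner-gray over 10 cells = 5350  → 6.1269
row 6: Σ corner-gray over 10 cells = 5101  → 5.8418
row 7: Σ corner-gray over 10 cells = 4136  → 4.7366
Σ rows: total corner-gray = 36385  → 41.6690 mm³
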